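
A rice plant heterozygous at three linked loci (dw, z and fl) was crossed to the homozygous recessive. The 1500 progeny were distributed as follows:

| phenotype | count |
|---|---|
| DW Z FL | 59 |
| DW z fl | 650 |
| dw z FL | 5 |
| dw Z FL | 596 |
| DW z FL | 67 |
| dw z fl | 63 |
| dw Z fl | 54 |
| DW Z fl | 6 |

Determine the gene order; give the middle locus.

z

The two most frequent reciprocal classes, DW z fl and dw Z FL, are the parental types, so the F1 was DW z fl / dw Z FL.
The two rarest classes, DW Z fl and dw z FL, are the double crossovers. Comparing them with the parentals, only the z allele has switched, so z is the middle locus and the order is fl – z – dw.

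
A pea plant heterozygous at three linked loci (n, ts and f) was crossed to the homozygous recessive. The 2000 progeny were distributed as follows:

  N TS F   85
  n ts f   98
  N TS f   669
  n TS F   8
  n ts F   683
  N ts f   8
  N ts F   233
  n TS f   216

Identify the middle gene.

ts

The two most frequent reciprocal classes, n ts F and N TS f, are the parental types, so the F1 was n ts F / N TS f.
The two rarest classes, n TS F and N ts f, are the double crossovers. Comparing them with the parentals, only the ts allele has switched, so ts is the middle locus and the order is n – ts – f.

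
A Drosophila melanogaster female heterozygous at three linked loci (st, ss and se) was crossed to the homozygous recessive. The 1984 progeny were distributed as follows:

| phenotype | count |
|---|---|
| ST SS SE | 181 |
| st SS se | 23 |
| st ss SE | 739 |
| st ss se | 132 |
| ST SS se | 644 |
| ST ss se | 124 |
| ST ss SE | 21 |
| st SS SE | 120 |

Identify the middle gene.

st

The two most frequent reciprocal classes, st ss SE and ST SS se, are the parental types, so the F1 was st ss SE / ST SS se.
The two rarest classes, ST ss SE and st SS se, are the double crossovers. Comparing them with the parentals, only the st allele has switched, so st is the middle locus and the order is se – st – ss.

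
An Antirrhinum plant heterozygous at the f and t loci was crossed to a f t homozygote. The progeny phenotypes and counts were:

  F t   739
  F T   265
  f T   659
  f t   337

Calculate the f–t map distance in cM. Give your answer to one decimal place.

The two most frequent classes, F t (739) and f T (659), are the parental types, so the F1 was F t / f T.
The recombinant classes are F T and f t: 265 + 337 = 602.
Recombination frequency = 602/2000 = 0.3010 ≈ 30.1%, i.e. 30.1 cM.

30.1 cM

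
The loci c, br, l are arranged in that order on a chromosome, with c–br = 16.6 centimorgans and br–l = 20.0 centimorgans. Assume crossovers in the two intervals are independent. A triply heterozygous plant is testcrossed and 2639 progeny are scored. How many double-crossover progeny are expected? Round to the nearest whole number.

Map distances give recombination frequencies of 0.166 and 0.200 for the two intervals.
With no interference, expected double-crossover frequency = 0.166 × 0.200 = 0.03320.
Expected number = 0.03320 × 2639 = 87.61 ≈ 88.

88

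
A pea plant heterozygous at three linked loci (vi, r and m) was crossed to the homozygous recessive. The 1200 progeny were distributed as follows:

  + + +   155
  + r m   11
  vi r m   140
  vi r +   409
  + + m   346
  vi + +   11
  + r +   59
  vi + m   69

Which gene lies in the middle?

r

The two most frequent reciprocal classes, + + m and vi r +, are the parental types, so the F1 was + + m / vi r +.
The two rarest classes, + r m and vi + +, are the double crossovers. Comparing them with the parentals, only the r allele has switched, so r is the middle locus and the order is vi – r – m.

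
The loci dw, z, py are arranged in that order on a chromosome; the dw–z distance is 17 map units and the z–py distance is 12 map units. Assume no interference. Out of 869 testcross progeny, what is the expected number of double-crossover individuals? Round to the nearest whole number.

18

Map distances give recombination frequencies of 0.170 and 0.120 for the two intervals.
With no interference, expected double-crossover frequency = 0.170 × 0.120 = 0.02040.
Expected number = 0.02040 × 869 = 17.73 ≈ 18.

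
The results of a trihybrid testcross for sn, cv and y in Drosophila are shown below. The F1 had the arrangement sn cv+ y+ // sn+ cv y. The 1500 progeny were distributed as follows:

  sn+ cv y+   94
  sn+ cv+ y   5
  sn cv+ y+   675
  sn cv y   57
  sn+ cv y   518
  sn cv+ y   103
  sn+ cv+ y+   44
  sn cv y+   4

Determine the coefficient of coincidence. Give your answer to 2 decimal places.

The two rarest classes, sn cv y+ and sn+ cv+ y, are the double crossovers. Comparing them with the parentals, only the cv allele has switched, so cv is the middle locus and the order is y – cv – sn.
y–cv: (197 + 9)/1500 = 0.1373; cv–sn: (101 + 9)/1500 = 0.0733.
Expected DCO frequency = 0.1373 × 0.0733 ≈ 0.01006; observed = 9/1500 ≈ 0.00600.
Coefficient of coincidence = 0.00600/0.01006 ≈ 0.60.

0.60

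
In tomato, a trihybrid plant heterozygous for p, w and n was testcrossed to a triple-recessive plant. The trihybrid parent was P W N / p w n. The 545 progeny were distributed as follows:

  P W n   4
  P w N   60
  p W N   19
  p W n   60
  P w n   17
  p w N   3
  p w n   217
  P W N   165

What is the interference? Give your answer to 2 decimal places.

0.30

The two rarest classes, P W n and p w N, are the double crossovers. Comparing them with the parentals, only the n allele has switched, so n is the middle locus and the order is w – n – p.
w–n: (120 + 7)/545 = 0.2330; n–p: (36 + 7)/545 = 0.0789.
Expected DCO frequency = 0.2330 × 0.0789 ≈ 0.01838; observed = 7/545 ≈ 0.01284.
Coefficient of coincidence = 0.01284/0.01838 ≈ 0.70; interference = 1 − 0.70 = 0.30.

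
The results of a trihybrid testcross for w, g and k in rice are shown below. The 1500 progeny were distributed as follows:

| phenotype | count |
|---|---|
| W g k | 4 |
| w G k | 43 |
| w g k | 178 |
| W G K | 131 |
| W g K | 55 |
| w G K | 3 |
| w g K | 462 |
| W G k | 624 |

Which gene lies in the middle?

The two most frequent reciprocal classes, w g K and W G k, are the parental types, so the F1 was w g K / W G k.
The two rarest classes, w G K and W g k, are the double crossovers. Comparing them with the parentals, only the g allele has switched, so g is the middle locus and the order is k – g – w.

g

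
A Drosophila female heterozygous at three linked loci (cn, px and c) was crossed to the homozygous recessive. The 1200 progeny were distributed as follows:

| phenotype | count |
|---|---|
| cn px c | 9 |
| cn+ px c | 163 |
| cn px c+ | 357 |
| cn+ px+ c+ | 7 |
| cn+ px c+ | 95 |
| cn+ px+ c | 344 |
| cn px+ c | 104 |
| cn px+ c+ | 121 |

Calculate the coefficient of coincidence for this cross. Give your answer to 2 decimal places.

The two most frequent reciprocal classes, cn+ px+ c and cn px c+, are the parental types, so the F1 was cn+ px+ c / cn px c+.
The two rarest classes, cn+ px+ c+ and cn px c, are the double crossovers. Comparing them with the parentals, only the c allele has switched, so c is the middle locus and the order is px – c – cn.
px–c: (284 + 16)/1200 = 0.2500; c–cn: (199 + 16)/1200 = 0.1792.
Expected DCO frequency = 0.2500 × 0.1792 ≈ 0.04480; observed = 16/1200 ≈ 0.01333.
Coefficient of coincidence = 0.01333/0.04480 ≈ 0.30.

0.30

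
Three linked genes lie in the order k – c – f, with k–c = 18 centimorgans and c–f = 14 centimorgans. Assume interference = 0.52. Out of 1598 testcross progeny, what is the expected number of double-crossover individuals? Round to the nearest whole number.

Map distances give recombination frequencies of 0.180 and 0.140 for the two intervals.
With interference 0.52 (so coincidence = 0.48), expected double-crossover frequency = 0.180 × 0.140 × 0.48 = 0.01210.
Expected number = 0.01210 × 1598 = 19.33 ≈ 19.

19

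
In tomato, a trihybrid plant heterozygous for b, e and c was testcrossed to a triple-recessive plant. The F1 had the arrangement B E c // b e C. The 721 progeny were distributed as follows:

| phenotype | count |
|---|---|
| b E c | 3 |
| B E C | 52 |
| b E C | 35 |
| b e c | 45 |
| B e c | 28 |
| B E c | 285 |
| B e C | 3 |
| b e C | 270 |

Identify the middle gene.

b

The two rarest classes, b E c and B e C, are the double crossovers. Comparing them with the parentals, only the b allele has switched, so b is the middle locus and the order is e – b – c.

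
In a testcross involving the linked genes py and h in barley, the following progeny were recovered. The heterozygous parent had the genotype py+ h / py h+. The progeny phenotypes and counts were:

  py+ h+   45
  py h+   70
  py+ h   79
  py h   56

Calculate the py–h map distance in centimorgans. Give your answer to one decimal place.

40.4 centimorgans

The recombinant classes are py+ h+ and py h: 45 + 56 = 101.
Recombination frequency = 101/250 = 0.4040 ≈ 40.4%, i.e. 40.4 centimorgans.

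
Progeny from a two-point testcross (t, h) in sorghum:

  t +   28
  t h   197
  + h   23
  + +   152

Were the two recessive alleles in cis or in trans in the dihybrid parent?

The two most frequent classes are + + (152) and t h (197); these are the parental (non-recombinant) types.
So the F1 carried + + on one chromosome and t h on the other — the recessive alleles are on the same chromosome (cis / coupling).

cis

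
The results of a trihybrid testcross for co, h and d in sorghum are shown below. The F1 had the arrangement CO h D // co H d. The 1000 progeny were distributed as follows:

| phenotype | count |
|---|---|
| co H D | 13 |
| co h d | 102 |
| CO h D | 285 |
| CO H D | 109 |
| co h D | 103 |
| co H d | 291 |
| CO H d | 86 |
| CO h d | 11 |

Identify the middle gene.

The two rarest classes, CO h d and co H D, are the double crossovers. Comparing them with the parentals, only the d allele has switched, so d is the middle locus and the order is co – d – h.

d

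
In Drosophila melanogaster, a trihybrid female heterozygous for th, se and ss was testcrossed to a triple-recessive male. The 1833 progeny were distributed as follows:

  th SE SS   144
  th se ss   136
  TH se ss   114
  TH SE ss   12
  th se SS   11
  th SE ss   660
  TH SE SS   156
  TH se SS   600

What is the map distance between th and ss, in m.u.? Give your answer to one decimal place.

The two most frequent reciprocal classes, TH se SS and th SE ss, are the parental types, so the F1 was TH se SS / th SE ss.
The two rarest classes, th se SS and TH SE ss, are the double crossovers. Comparing them with the parentals, only the th allele has switched, so th is the middle locus and the order is se – th – ss.
Crossovers in the th–ss interval produce the single-crossover classes TH se ss and th SE SS (114 + 144 = 258) plus the double crossovers (23).
RF(th–ss) = (258 + 23) / 1833 = 281/1833 = 0.1533 → 15.3 m.u.

15.3 m.u.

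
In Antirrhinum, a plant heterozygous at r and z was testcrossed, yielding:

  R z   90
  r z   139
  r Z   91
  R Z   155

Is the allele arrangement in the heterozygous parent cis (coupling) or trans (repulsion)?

The two most frequent classes are R Z (155) and r z (139); these are the parental (non-recombinant) types.
So the F1 carried R Z on one chromosome and r z on the other — the recessive alleles are on the same chromosome (cis / coupling).

cis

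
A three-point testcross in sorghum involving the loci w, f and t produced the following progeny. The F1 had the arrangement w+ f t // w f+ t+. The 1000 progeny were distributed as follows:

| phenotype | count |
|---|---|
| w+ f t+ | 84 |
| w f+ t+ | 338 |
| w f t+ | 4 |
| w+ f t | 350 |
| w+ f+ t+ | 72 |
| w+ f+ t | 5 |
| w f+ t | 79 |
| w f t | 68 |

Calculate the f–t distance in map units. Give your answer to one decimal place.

The two rarest classes, w+ f+ t and w f t+, are the double crossovers. Comparing them with the parentals, only the f allele has switched, so f is the middle locus and the order is t – f – w.
Crossovers in the t–f interval produce the single-crossover classes w+ f t+ and w f+ t (84 + 79 = 163) plus the double crossovers (9).
RF(t–f) = (163 + 9) / 1000 = 172/1000 = 0.1720 → 17.2 map units.

17.2 map units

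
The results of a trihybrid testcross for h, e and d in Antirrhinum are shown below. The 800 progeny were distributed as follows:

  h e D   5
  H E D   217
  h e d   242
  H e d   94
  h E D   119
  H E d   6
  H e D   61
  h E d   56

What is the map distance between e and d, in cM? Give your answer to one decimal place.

16.0 cM

The two most frequent reciprocal classes, H E D and h e d, are the parental types, so the F1 was H E D / h e d.
The two rarest classes, H E d and h e D, are the double crossovers. Comparing them with the parentals, only the d allele has switched, so d is the middle locus and the order is h – d – e.
Crossovers in the d–e interval produce the single-crossover classes H e D and h E d (61 + 56 = 117) plus the double crossovers (11).
RF(d–e) = (117 + 11) / 800 = 128/800 = 0.1600 → 16.0 cM.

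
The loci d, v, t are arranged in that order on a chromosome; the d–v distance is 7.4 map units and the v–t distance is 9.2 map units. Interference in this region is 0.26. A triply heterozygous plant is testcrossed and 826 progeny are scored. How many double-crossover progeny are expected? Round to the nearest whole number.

Map distances give recombination frequencies of 0.074 and 0.092 for the two intervals.
With interference 0.26 (so coincidence = 0.74), expected double-crossover frequency = 0.074 × 0.092 × 0.74 = 0.00504.
Expected number = 0.00504 × 826 = 4.16 ≈ 4.

4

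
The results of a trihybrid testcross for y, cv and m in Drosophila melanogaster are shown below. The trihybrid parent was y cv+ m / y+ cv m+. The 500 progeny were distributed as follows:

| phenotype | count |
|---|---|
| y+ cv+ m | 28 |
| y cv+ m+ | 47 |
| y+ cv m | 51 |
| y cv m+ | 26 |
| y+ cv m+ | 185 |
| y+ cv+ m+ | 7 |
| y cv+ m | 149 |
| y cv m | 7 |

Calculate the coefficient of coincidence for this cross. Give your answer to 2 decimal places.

0.92

The two rarest classes, y cv m and y+ cv+ m+, are the double crossovers. Comparing them with the parentals, only the cv allele has switched, so cv is the middle locus and the order is m – cv – y.
m–cv: (98 + 14)/500 = 0.2240; cv–y: (54 + 14)/500 = 0.1360.
Expected DCO frequency = 0.2240 × 0.1360 ≈ 0.03046; observed = 14/500 ≈ 0.02800.
Coefficient of coincidence = 0.02800/0.03046 ≈ 0.92.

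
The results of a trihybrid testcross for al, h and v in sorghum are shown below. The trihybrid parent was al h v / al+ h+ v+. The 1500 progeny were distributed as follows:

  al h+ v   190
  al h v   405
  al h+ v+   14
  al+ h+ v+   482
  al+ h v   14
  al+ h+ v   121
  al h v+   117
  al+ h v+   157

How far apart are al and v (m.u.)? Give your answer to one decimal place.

The two rarest classes, al+ h v and al h+ v+, are the double crossovers. Comparing them with the parentals, only the al allele has switched, so al is the middle locus and the order is v – al – h.
Crossovers in the v–al interval produce the single-crossover classes al h v+ and al+ h+ v (117 + 121 = 238) plus the double crossovers (28).
RF(v–al) = (238 + 28) / 1500 = 266/1500 = 0.1773 → 17.7 m.u.

17.7 m.u.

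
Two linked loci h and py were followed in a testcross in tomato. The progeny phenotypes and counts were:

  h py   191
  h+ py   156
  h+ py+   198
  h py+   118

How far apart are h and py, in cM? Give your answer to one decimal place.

The two most frequent classes, h+ py+ (198) and h py (191), are the parental types, so the F1 was h+ py+ / h py.
The recombinant classes are h+ py and h py+: 156 + 118 = 274.
Recombination frequency = 274/663 = 0.4133 ≈ 41.3%, i.e. 41.3 cM.

41.3 cM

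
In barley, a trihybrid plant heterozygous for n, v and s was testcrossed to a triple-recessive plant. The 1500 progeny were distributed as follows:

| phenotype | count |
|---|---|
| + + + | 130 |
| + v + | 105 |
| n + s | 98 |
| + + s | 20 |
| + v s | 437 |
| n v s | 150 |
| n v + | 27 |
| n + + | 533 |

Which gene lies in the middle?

v

The two most frequent reciprocal classes, n + + and + v s, are the parental types, so the F1 was n + + / + v s.
The two rarest classes, n v + and + + s, are the double crossovers. Comparing them with the parentals, only the v allele has switched, so v is the middle locus and the order is s – v – n.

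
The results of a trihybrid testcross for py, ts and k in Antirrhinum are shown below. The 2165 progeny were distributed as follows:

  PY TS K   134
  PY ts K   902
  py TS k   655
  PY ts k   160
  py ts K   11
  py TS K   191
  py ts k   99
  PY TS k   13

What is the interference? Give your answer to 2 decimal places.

0.46

The two most frequent reciprocal classes, PY ts K and py TS k, are the parental types, so the F1 was PY ts K / py TS k.
The two rarest classes, py ts K and PY TS k, are the double crossovers. Comparing them with the parentals, only the py allele has switched, so py is the middle locus and the order is k – py – ts.
k–py: (351 + 24)/2165 = 0.1732; py–ts: (233 + 24)/2165 = 0.1187.
Expected DCO frequency = 0.1732 × 0.1187 ≈ 0.02056; observed = 24/2165 ≈ 0.01109.
Coefficient of coincidence = 0.01109/0.02056 ≈ 0.54; interference = 1 − 0.54 = 0.46.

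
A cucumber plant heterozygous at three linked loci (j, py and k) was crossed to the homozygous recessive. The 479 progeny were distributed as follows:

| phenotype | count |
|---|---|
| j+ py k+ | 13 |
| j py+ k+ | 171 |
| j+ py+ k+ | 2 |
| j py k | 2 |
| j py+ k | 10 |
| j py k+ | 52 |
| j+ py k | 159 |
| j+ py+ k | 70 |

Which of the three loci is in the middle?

The two most frequent reciprocal classes, j+ py k and j py+ k+, are the parental types, so the F1 was j+ py k / j py+ k+.
The two rarest classes, j py k and j+ py+ k+, are the double crossovers. Comparing them with the parentals, only the j allele has switched, so j is the middle locus and the order is k – j – py.

j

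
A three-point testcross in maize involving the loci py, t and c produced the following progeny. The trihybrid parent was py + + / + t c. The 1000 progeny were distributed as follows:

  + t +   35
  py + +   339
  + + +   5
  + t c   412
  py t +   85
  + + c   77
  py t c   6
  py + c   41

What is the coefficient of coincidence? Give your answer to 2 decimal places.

The two rarest classes, + + + and py t c, are the double crossovers. Comparing them with the parentals, only the py allele has switched, so py is the middle locus and the order is c – py – t.
c–py: (76 + 11)/1000 = 0.0870; py–t: (162 + 11)/1000 = 0.1730.
Expected DCO frequency = 0.0870 × 0.1730 ≈ 0.01505; observed = 11/1000 ≈ 0.01100.
Coefficient of coincidence = 0.01100/0.01505 ≈ 0.73.

0.73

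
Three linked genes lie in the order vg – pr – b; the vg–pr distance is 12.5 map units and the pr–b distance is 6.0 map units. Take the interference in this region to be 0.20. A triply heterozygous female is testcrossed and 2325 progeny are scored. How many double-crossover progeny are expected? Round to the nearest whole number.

Map distances give recombination frequencies of 0.125 and 0.060 for the two intervals.
With interference 0.20 (so coincidence = 0.80), expected double-crossover frequency = 0.125 × 0.060 × 0.80 = 0.00600.
Expected number = 0.00600 × 2325 = 13.95 ≈ 14.

14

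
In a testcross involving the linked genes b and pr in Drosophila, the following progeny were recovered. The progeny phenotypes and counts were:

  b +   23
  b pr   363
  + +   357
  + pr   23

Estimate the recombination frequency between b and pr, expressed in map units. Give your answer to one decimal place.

The two most frequent classes, + + (357) and b pr (363), are the parental types, so the F1 was + + / b pr.
The recombinant classes are + pr and b +: 23 + 23 = 46.
Recombination frequency = 46/766 = 0.0601 ≈ 6.0%, i.e. 6.0 map units.

6.0 map units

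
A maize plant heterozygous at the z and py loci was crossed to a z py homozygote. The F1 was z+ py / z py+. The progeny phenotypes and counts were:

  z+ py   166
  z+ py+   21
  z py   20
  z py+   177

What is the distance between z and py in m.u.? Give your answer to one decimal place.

10.7 m.u.

The recombinant classes are z+ py+ and z py: 21 + 20 = 41.
Recombination frequency = 41/384 = 0.1068 ≈ 10.7%, i.e. 10.7 m.u.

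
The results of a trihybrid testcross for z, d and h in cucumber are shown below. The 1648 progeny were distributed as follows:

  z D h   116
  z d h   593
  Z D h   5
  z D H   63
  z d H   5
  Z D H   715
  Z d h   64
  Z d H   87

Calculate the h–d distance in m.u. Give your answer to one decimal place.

12.9 m.u.

The two most frequent reciprocal classes, z d h and Z D H, are the parental types, so the F1 was z d h / Z D H.
The two rarest classes, z d H and Z D h, are the double crossovers. Comparing them with the parentals, only the h allele has switched, so h is the middle locus and the order is d – h – z.
Crossovers in the d–h interval produce the single-crossover classes z D h and Z d H (116 + 87 = 203) plus the double crossovers (10).
RF(d–h) = (203 + 10) / 1648 = 213/1648 = 0.1292 → 12.9 m.u.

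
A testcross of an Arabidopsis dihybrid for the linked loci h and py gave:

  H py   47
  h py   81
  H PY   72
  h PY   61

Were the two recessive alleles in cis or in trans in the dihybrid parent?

The two most frequent classes are H PY (72) and h py (81); these are the parental (non-recombinant) types.
So the F1 carried H PY on one chromosome and h py on the other — the recessive alleles are on the same chromosome (cis / coupling).

cis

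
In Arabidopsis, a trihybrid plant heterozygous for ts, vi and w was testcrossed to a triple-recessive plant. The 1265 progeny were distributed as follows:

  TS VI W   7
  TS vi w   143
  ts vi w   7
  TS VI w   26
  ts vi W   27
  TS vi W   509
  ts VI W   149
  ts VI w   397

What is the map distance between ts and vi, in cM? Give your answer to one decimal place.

5.3 cM

The two most frequent reciprocal classes, ts VI w and TS vi W, are the parental types, so the F1 was ts VI w / TS vi W.
The two rarest classes, ts vi w and TS VI W, are the double crossovers. Comparing them with the parentals, only the vi allele has switched, so vi is the middle locus and the order is ts – vi – w.
Crossovers in the ts–vi interval produce the single-crossover classes TS VI w and ts vi W (26 + 27 = 53) plus the double crossovers (14).
RF(ts–vi) = (53 + 14) / 1265 = 67/1265 = 0.0530 → 5.3 cM.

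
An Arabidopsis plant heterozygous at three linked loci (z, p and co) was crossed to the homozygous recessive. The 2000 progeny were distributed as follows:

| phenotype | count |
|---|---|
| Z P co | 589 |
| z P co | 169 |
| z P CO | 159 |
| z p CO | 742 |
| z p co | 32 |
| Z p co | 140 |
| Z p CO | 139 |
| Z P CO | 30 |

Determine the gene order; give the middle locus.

co

The two most frequent reciprocal classes, z p CO and Z P co, are the parental types, so the F1 was z p CO / Z P co.
The two rarest classes, z p co and Z P CO, are the double crossovers. Comparing them with the parentals, only the co allele has switched, so co is the middle locus and the order is z – co – p.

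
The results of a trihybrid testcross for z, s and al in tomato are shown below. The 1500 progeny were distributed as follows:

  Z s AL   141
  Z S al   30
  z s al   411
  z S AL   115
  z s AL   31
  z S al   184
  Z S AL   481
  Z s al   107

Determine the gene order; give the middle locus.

al

The two most frequent reciprocal classes, Z S AL and z s al, are the parental types, so the F1 was Z S AL / z s al.
The two rarest classes, Z S al and z s AL, are the double crossovers. Comparing them with the parentals, only the al allele has switched, so al is the middle locus and the order is s – al – z.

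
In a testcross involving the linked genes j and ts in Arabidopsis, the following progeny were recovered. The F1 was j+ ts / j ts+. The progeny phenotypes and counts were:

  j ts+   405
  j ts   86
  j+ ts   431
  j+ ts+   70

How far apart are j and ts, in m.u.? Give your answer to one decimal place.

15.7 m.u.

The recombinant classes are j+ ts+ and j ts: 70 + 86 = 156.
Recombination frequency = 156/992 = 0.1573 ≈ 15.7%, i.e. 15.7 m.u.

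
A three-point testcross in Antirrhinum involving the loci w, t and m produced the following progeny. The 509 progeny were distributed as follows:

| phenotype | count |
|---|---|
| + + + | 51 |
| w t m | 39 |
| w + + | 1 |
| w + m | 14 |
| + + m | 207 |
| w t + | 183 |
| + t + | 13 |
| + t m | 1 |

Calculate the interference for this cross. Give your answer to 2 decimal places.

The two most frequent reciprocal classes, + + m and w t +, are the parental types, so the F1 was + + m / w t +.
The two rarest classes, + t m and w + +, are the double crossovers. Comparing them with the parentals, only the t allele has switched, so t is the middle locus and the order is m – t – w.
m–t: (90 + 2)/509 = 0.1807; t–w: (27 + 2)/509 = 0.0570.
Expected DCO frequency = 0.1807 × 0.0570 ≈ 0.01030; observed = 2/509 ≈ 0.00393.
Coefficient of coincidence = 0.00393/0.01030 ≈ 0.38; interference = 1 − 0.38 = 0.62.

0.62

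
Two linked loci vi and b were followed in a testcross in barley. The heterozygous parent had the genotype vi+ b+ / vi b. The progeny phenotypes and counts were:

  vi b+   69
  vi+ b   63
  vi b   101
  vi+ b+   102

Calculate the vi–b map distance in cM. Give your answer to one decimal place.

39.4 cM

The recombinant classes are vi+ b and vi b+: 63 + 69 = 132.
Recombination frequency = 132/335 = 0.3940 ≈ 39.4%, i.e. 39.4 cM.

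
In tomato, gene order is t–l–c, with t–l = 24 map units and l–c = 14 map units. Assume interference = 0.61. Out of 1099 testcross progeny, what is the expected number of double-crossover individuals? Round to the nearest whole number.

Map distances give recombination frequencies of 0.240 and 0.140 for the two intervals.
With interference 0.61 (so coincidence = 0.39), expected double-crossover frequency = 0.240 × 0.140 × 0.39 = 0.01310.
Expected number = 0.01310 × 1099 = 14.40 ≈ 14.

14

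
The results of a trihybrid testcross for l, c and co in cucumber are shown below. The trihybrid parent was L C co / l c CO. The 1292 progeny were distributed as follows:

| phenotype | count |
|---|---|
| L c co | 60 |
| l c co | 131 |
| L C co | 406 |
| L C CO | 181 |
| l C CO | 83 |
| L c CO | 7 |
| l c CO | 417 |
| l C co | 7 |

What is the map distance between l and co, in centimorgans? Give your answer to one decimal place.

The two rarest classes, l C co and L c CO, are the double crossovers. Comparing them with the parentals, only the l allele has switched, so l is the middle locus and the order is co – l – c.
Crossovers in the co–l interval produce the single-crossover classes L C CO and l c co (181 + 131 = 312) plus the double crossovers (14).
RF(co–l) = (312 + 14) / 1292 = 326/1292 = 0.2523 → 25.2 centimorgans.

25.2 centimorgans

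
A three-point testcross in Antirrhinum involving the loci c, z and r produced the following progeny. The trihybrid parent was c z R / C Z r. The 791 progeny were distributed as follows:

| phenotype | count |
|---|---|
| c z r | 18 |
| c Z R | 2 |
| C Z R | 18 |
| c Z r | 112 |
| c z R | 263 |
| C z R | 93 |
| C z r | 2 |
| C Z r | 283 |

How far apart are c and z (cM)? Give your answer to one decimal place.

The two rarest classes, c Z R and C z r, are the double crossovers. Comparing them with the parentals, only the z allele has switched, so z is the middle locus and the order is r – z – c.
Crossovers in the z–c interval produce the single-crossover classes C z R and c Z r (93 + 112 = 205) plus the double crossovers (4).
RF(z–c) = (205 + 4) / 791 = 209/791 = 0.2642 → 26.4 cM.

26.4 cM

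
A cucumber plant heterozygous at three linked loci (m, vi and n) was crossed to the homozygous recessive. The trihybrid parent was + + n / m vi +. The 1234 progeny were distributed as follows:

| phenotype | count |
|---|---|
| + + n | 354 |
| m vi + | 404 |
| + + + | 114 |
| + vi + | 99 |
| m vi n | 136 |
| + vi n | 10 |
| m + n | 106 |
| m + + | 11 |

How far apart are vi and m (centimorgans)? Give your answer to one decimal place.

The two rarest classes, + vi n and m + +, are the double crossovers. Comparing them with the parentals, only the vi allele has switched, so vi is the middle locus and the order is n – vi – m.
Crossovers in the vi–m interval produce the single-crossover classes m + n and + vi + (106 + 99 = 205) plus the double crossovers (21).
RF(vi–m) = (205 + 21) / 1234 = 226/1234 = 0.1831 → 18.3 centimorgans.

18.3 centimorgans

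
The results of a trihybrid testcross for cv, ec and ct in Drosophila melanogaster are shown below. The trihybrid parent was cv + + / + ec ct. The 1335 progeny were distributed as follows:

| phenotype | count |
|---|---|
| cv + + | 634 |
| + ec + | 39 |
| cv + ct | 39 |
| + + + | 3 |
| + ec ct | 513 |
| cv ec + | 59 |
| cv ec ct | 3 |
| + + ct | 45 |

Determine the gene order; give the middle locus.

The two rarest classes, + + + and cv ec ct, are the double crossovers. Comparing them with the parentals, only the cv allele has switched, so cv is the middle locus and the order is ec – cv – ct.

cv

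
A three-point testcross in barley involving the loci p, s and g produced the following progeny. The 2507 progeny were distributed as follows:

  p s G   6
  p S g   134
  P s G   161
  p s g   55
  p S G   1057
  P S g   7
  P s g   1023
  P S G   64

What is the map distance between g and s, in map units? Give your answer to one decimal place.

12.3 map units

The two most frequent reciprocal classes, P s g and p S G, are the parental types, so the F1 was P s g / p S G.
The two rarest classes, P S g and p s G, are the double crossovers. Comparing them with the parentals, only the s allele has switched, so s is the middle locus and the order is p – s – g.
Crossovers in the s–g interval produce the single-crossover classes P s G and p S g (161 + 134 = 295) plus the double crossovers (13).
RF(s–g) = (295 + 13) / 2507 = 308/2507 = 0.1229 → 12.3 map units.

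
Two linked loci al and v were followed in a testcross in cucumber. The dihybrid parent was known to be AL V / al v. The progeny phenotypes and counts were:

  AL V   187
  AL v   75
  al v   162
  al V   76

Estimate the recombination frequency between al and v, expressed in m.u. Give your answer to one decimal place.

30.2 m.u.

The recombinant classes are AL v and al V: 75 + 76 = 151.
Recombination frequency = 151/500 = 0.3020 ≈ 30.2%, i.e. 30.2 m.u.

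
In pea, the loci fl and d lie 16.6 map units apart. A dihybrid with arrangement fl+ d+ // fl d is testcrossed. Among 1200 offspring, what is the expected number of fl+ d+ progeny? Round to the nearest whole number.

A map distance of 16.6 map units corresponds to a recombination frequency of 0.166.
The F1 is fl+ d+ / fl d, so fl+ d+ is a parental gamete class with expected frequency (1 − r)/2 = 0.834/2 = 0.4170.
Expected number = 0.4170 × 1200 = 500.40 ≈ 500.

500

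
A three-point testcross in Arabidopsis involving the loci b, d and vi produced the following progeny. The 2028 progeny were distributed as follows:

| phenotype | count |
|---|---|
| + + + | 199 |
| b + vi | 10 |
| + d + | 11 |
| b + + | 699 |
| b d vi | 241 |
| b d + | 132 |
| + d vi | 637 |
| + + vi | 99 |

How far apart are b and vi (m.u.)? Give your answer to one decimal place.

The two most frequent reciprocal classes, b + + and + d vi, are the parental types, so the F1 was b + + / + d vi.
The two rarest classes, b + vi and + d +, are the double crossovers. Comparing them with the parentals, only the vi allele has switched, so vi is the middle locus and the order is d – vi – b.
Crossovers in the vi–b interval produce the single-crossover classes + + + and b d vi (199 + 241 = 440) plus the double crossovers (21).
RF(vi–b) = (440 + 21) / 2028 = 461/2028 = 0.2273 → 22.7 m.u.

22.7 m.u.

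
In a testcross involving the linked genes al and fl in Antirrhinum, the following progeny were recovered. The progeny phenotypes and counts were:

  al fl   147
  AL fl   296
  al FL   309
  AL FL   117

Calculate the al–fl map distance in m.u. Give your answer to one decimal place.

The two most frequent classes, AL fl (296) and al FL (309), are the parental types, so the F1 was AL fl / al FL.
The recombinant classes are AL FL and al fl: 117 + 147 = 264.
Recombination frequency = 264/869 = 0.3038 ≈ 30.4%, i.e. 30.4 m.u.

30.4 m.u.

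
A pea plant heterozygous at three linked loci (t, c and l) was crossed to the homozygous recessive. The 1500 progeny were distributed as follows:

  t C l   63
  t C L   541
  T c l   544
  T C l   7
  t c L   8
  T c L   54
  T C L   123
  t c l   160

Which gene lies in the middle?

The two most frequent reciprocal classes, T c l and t C L, are the parental types, so the F1 was T c l / t C L.
The two rarest classes, T C l and t c L, are the double crossovers. Comparing them with the parentals, only the c allele has switched, so c is the middle locus and the order is l – c – t.

c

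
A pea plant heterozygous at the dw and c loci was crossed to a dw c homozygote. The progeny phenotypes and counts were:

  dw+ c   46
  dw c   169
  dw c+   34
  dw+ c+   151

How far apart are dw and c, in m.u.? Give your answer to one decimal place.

The two most frequent classes, dw+ c+ (151) and dw c (169), are the parental types, so the F1 was dw+ c+ / dw c.
The recombinant classes are dw+ c and dw c+: 46 + 34 = 80.
Recombination frequency = 80/400 = 0.2000 ≈ 20.0%, i.e. 20.0 m.u.

20.0 m.u.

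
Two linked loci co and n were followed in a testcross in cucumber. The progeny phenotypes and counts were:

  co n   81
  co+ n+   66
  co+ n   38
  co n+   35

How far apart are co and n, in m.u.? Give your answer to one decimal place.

The two most frequent classes, co+ n+ (66) and co n (81), are the parental types, so the F1 was co+ n+ / co n.
The recombinant classes are co+ n and co n+: 38 + 35 = 73.
Recombination frequency = 73/220 = 0.3318 ≈ 33.2%, i.e. 33.2 m.u.

33.2 m.u.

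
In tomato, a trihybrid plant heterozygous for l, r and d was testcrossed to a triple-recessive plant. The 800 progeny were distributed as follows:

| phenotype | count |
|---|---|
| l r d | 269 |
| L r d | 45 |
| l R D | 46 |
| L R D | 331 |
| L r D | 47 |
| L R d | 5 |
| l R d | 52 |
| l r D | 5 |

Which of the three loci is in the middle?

d

The two most frequent reciprocal classes, l r d and L R D, are the parental types, so the F1 was l r d / L R D.
The two rarest classes, l r D and L R d, are the double crossovers. Comparing them with the parentals, only the d allele has switched, so d is the middle locus and the order is r – d – l.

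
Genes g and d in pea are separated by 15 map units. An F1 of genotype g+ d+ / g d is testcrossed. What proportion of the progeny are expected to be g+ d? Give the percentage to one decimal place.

7.5%

A map distance of 15 map units corresponds to a recombination frequency of 0.150.
The F1 is g+ d+ / g d, so g+ d is a recombinant gamete class with expected frequency r/2 = 0.150/2 = 0.0750.
That is 0.0750 = 7.5% of the progeny.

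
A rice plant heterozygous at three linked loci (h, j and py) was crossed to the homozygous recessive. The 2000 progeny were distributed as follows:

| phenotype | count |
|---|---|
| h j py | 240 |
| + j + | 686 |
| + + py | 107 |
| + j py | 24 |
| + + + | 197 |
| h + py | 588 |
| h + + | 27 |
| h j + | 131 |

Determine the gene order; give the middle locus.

py

The two most frequent reciprocal classes, h + py and + j +, are the parental types, so the F1 was h + py / + j +.
The two rarest classes, h + + and + j py, are the double crossovers. Comparing them with the parentals, only the py allele has switched, so py is the middle locus and the order is j – py – h.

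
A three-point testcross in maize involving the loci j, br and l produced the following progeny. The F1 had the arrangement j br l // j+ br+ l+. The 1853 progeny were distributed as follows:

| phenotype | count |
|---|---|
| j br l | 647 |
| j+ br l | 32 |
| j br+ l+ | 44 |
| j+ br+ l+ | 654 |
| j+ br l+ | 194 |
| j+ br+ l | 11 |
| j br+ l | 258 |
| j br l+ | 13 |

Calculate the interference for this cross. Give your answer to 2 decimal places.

0.07

The two rarest classes, j br l+ and j+ br+ l, are the double crossovers. Comparing them with the parentals, only the l allele has switched, so l is the middle locus and the order is br – l – j.
br–l: (452 + 24)/1853 = 0.2569; l–j: (76 + 24)/1853 = 0.0540.
Expected DCO frequency = 0.2569 × 0.0540 ≈ 0.01387; observed = 24/1853 ≈ 0.01295.
Coefficient of coincidence = 0.01295/0.01387 ≈ 0.93; interference = 1 − 0.93 = 0.07.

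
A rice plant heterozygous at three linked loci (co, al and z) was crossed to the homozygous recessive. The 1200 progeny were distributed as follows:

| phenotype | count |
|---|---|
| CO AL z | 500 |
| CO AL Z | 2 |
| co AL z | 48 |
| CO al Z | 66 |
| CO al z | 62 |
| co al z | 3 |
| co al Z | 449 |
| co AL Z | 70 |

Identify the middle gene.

z

The two most frequent reciprocal classes, co al Z and CO AL z, are the parental types, so the F1 was co al Z / CO AL z.
The two rarest classes, co al z and CO AL Z, are the double crossovers. Comparing them with the parentals, only the z allele has switched, so z is the middle locus and the order is co – z – al.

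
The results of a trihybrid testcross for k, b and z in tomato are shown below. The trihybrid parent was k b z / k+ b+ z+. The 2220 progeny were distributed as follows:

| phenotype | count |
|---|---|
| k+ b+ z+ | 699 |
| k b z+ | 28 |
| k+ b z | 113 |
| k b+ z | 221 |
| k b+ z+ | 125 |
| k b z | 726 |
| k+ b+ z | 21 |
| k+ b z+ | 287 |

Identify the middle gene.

z

The two rarest classes, k b z+ and k+ b+ z, are the double crossovers. Comparing them with the parentals, only the z allele has switched, so z is the middle locus and the order is b – z – k.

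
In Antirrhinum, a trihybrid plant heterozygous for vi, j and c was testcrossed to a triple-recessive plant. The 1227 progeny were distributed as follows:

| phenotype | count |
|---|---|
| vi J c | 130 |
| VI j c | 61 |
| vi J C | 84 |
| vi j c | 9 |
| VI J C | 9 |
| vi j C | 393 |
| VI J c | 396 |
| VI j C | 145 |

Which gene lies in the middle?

c

The two most frequent reciprocal classes, VI J c and vi j C, are the parental types, so the F1 was VI J c / vi j C.
The two rarest classes, VI J C and vi j c, are the double crossovers. Comparing them with the parentals, only the c allele has switched, so c is the middle locus and the order is vi – c – j.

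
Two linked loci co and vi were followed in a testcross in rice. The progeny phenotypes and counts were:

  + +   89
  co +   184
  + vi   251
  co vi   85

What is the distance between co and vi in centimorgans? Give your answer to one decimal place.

The two most frequent classes, + vi (251) and co + (184), are the parental types, so the F1 was + vi / co +.
The recombinant classes are + + and co vi: 89 + 85 = 174.
Recombination frequency = 174/609 = 0.2857 ≈ 28.6%, i.e. 28.6 centimorgans.

28.6 centimorgans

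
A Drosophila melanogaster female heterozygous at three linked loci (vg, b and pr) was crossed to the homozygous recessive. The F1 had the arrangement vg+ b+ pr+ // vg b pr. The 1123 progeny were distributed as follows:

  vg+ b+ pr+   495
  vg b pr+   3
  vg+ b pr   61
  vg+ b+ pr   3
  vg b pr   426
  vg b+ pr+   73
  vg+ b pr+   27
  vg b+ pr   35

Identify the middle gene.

The two rarest classes, vg+ b+ pr and vg b pr+, are the double crossovers. Comparing them with the parentals, only the pr allele has switched, so pr is the middle locus and the order is b – pr – vg.

pr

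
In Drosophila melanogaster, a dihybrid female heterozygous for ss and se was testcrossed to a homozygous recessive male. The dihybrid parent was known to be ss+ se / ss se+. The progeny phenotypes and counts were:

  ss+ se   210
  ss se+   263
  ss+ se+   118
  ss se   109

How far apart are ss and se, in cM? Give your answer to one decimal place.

The recombinant classes are ss+ se+ and ss se: 118 + 109 = 227.
Recombination frequency = 227/700 = 0.3243 ≈ 32.4%, i.e. 32.4 cM.

32.4 cM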